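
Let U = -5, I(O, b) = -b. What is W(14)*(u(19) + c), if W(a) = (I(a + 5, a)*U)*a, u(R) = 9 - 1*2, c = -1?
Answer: 5880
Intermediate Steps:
u(R) = 7 (u(R) = 9 - 2 = 7)
W(a) = 5*a² (W(a) = (-a*(-5))*a = (5*a)*a = 5*a²)
W(14)*(u(19) + c) = (5*14²)*(7 - 1) = (5*196)*6 = 980*6 = 5880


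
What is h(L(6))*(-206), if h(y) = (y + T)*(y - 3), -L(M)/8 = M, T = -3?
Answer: -535806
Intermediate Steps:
L(M) = -8*M
h(y) = (-3 + y)**2 (h(y) = (y - 3)*(y - 3) = (-3 + y)*(-3 + y) = (-3 + y)**2)
h(L(6))*(-206) = (9 + (-8*6)**2 - (-48)*6)*(-206) = (9 + (-48)**2 - 6*(-48))*(-206) = (9 + 2304 + 288)*(-206) = 2601*(-206) = -535806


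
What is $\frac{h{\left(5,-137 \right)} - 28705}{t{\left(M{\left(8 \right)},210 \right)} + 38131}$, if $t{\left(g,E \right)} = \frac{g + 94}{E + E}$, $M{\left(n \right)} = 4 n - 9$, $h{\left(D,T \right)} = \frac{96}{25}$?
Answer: $- \frac{20090812}{26691895} \approx -0.75269$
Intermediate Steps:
$h{\left(D,T \right)} = \frac{96}{25}$ ($h{\left(D,T \right)} = 96 \cdot \frac{1}{25} = \frac{96}{25}$)
$M{\left(n \right)} = -9 + 4 n$
$t{\left(g,E \right)} = \frac{94 + g}{2 E}$
$\frac{h{\left(5,-137 \right)} - 28705}{t{\left(M{\left(8 \right)},210 \right)} + 38131} = \frac{\frac{96}{25} - 28705}{\frac{94 + \left(-9 + 4 \cdot 8\right)}{2 \cdot 210} + 38131} = - \frac{717529}{25 \left(\frac{1}{2} \cdot \frac{1}{210} \left(94 + \left(-9 + 32\right)\right) + 38131\right)} = - \frac{717529}{25 \left(\frac{1}{2} \cdot \frac{1}{210} \left(94 + 23\right) + 38131\right)} = - \frac{717529}{25 \left(\frac{1}{2} \cdot \frac{1}{210} \cdot 117 + 38131\right)} = - \frac{717529}{25 \left(\frac{39}{140} + 38131\right)} = - \frac{717529}{25 \cdot \frac{5338379}{140}} = \left(- \frac{717529}{25}\right) \frac{140}{5338379} = - \frac{20090812}{26691895}$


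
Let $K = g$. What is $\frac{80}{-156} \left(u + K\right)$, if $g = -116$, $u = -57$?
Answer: $\frac{3460}{39} \approx 88.718$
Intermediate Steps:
$K = -116$
$\frac{80}{-156} \left(u + K\right) = \frac{80}{-156} \left(-57 - 116\right) = 80 \left(- \frac{1}{156}\right) \left(-173\right) = \left(- \frac{20}{39}\right) \left(-173\right) = \frac{3460}{39}$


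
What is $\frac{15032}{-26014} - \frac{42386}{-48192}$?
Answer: $\frac{94551815}{313416672} \approx 0.30168$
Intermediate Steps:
$\frac{15032}{-26014} - \frac{42386}{-48192} = 15032 \left(- \frac{1}{26014}\right) - - \frac{21193}{24096} = - \frac{7516}{13007} + \frac{21193}{24096} = \frac{94551815}{313416672}$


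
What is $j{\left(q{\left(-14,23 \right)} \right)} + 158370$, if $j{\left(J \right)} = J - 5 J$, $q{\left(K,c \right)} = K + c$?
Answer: $158334$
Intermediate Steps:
$j{\left(J \right)} = - 4 J$
$j{\left(q{\left(-14,23 \right)} \right)} + 158370 = - 4 \left(-14 + 23\right) + 158370 = \left(-4\right) 9 + 158370 = -36 + 158370 = 158334$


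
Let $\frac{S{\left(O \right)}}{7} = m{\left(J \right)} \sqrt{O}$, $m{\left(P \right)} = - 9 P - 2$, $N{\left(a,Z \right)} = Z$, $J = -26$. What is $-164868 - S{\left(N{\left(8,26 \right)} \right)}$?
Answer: $-164868 - 1624 \sqrt{26} \approx -1.7315 \cdot 10^{5}$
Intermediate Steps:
$m{\left(P \right)} = -2 - 9 P$
$S{\left(O \right)} = 1624 \sqrt{O}$ ($S{\left(O \right)} = 7 \left(-2 - -234\right) \sqrt{O} = 7 \left(-2 + 234\right) \sqrt{O} = 7 \cdot 232 \sqrt{O} = 1624 \sqrt{O}$)
$-164868 - S{\left(N{\left(8,26 \right)} \right)} = -164868 - 1624 \sqrt{26}$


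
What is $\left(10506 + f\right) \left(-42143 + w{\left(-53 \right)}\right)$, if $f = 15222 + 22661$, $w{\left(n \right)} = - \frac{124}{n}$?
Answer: $-2039144415$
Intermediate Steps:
$f = 37883$
$\left(10506 + f\right) \left(-42143 + w{\left(-53 \right)}\right) = \left(10506 + 37883\right) \left(-42143 - \frac{124}{-53}\right) = 48389 \left(-42143 - - \frac{124}{53}\right) = 48389 \left(-42143 + \frac{124}{53}\right) = 48389 \left(- \frac{2233455}{53}\right) = -2039144415$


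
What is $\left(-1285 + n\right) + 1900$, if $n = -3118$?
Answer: $-2503$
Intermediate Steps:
$\left(-1285 + n\right) + 1900 = \left(-1285 - 3118\right) + 1900 = -4403 + 1900 = -2503$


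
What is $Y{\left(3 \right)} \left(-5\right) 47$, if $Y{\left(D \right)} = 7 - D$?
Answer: $-940$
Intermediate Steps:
$Y{\left(3 \right)} \left(-5\right) 47 = \left(7 - 3\right) \left(-5\right) 47 = 4 \left(-5\right) 47 = \left(-20\right) 47 = -940$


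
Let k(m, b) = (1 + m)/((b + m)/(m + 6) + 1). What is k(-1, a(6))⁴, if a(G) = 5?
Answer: 0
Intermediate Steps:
k(m, b) = (1 + m)/(1 + (b + m)/(6 + m)) (k(m, b) = (1 + m)/((b + m)/(6 + m) + 1) = (1 + m)/(1 + (b + m)/(6 + m)))
k(-1, a(6))⁴ = ((6 + (-1)² + 7*(-1))/(6 + 5 + 2*(-1)))⁴ = ((6 + 1 - 7)/(6 + 5 - 2))⁴ = (0/9)⁴ = ((⅑)*0)⁴ = 0⁴ = 0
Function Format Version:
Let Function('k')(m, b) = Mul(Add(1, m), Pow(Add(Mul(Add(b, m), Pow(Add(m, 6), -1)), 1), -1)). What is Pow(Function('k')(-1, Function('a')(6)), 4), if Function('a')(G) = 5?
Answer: 0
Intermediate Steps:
Function('k')(m, b) = Mul(Pow(Add(1, Mul(Pow(Add(6, m), -1), Add(b, m))), -1), Add(1, m)) (Function('k')(m, b) = Mul(Add(1, m), Pow(Add(Mul(Add(b, m), Pow(Add(6, m), -1)), 1), -1)) = Mul(Add(1, m), Pow(Add(Mul(Pow(Add(6, m), -1), Add(b, m)), 1), -1)) = Mul(Add(1, m), Pow(Add(1, Mul(Pow(Add(6, m), -1), Add(b, m))), -1)) = Mul(Pow(Add(1, Mul(Pow(Add(6, m), -1), Add(b, m))), -1), Add(1, m)))
Pow(Function('k')(-1, Function('a')(6)), 4) = Pow(Mul(Pow(Add(6, 5, Mul(2, -1)), -1), Add(6, Pow(-1, 2), Mul(7, -1))), 4) = Pow(Mul(Pow(Add(6, 5, -2), -1), Add(6, 1, -7)), 4) = Pow(Mul(Pow(9, -1), 0), 4) = Pow(Mul(Rational(1, 9), 0), 4) = Pow(0, 4) = 0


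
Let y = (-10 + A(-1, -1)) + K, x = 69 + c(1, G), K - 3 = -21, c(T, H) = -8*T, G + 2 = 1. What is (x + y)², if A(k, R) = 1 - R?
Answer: 1225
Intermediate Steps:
G = -1 (G = -2 + 1 = -1)
K = -18 (K = 3 - 21 = -18)
x = 61 (x = 69 - 8*1 = 69 - 8 = 61)
y = -26 (y = (-10 + (1 - 1*(-1))) - 18 = (-10 + (1 + 1)) - 18 = (-10 + 2) - 18 = -8 - 18 = -26)
(x + y)² = (61 - 26)² = 35² = 1225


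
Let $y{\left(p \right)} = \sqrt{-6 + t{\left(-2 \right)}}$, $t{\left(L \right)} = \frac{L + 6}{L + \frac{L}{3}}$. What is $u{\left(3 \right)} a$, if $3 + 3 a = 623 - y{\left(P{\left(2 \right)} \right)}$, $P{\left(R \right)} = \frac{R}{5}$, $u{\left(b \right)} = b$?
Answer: $620 - \frac{i \sqrt{30}}{2} \approx 620.0 - 2.7386 i$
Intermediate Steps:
$P{\left(R \right)} = \frac{R}{5}$ ($P{\left(R \right)} = R \frac{1}{5} = \frac{R}{5}$)
$t{\left(L \right)} = \frac{3 \left(6 + L\right)}{4 L}$ ($t{\left(L \right)} = \frac{6 + L}{L + L \frac{1}{3}} = \frac{6 + L}{L + \frac{L}{3}} = \frac{6 + L}{\frac{4}{3} L} = \left(6 + L\right) \frac{3}{4 L} = \frac{3 \left(6 + L\right)}{4 L}$)
$y{\left(p \right)} = \frac{i \sqrt{30}}{2}$ ($y{\left(p \right)} = \sqrt{-6 + \frac{3 \left(6 - 2\right)}{4 \left(-2\right)}} = \sqrt{-6 + \frac{3}{4} \left(- \frac{1}{2}\right) 4} = \sqrt{-6 - \frac{3}{2}} = \sqrt{- \frac{15}{2}} = \frac{i \sqrt{30}}{2}$)
$a = \frac{620}{3} - \frac{i \sqrt{30}}{6}$ ($a = -1 + \frac{623 - \frac{i \sqrt{30}}{2}}{3} = -1 + \left(\frac{623}{3} - \frac{i \sqrt{30}}{6}\right) = \frac{620}{3} - \frac{i \sqrt{30}}{6} \approx 206.67 - 0.91287 i$)
$u{\left(3 \right)} a = 3 \left(\frac{620}{3} - \frac{i \sqrt{30}}{6}\right) = 620 - \frac{i \sqrt{30}}{2}$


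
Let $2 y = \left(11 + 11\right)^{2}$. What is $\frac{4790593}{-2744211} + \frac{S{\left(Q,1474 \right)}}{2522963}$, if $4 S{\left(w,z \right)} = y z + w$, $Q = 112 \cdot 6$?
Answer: $- \frac{11841307355264}{6923542817193} \approx -1.7103$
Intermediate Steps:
$Q = 672$
$y = 242$ ($y = \frac{\left(11 + 11\right)^{2}}{2} = \frac{22^{2}}{2} = \frac{1}{2} \cdot 484 = 242$)
$S{\left(w,z \right)} = \frac{w}{4} + \frac{121 z}{2}$ ($S{\left(w,z \right)} = \frac{242 z + w}{4} = \frac{w + 242 z}{4} = \frac{w}{4} + \frac{121 z}{2}$)
$\frac{4790593}{-2744211} + \frac{S{\left(Q,1474 \right)}}{2522963} = \frac{4790593}{-2744211} + \frac{\frac{1}{4} \cdot 672 + \frac{121}{2} \cdot 1474}{2522963} = 4790593 \left(- \frac{1}{2744211}\right) + \left(168 + 89177\right) \frac{1}{2522963} = - \frac{4790593}{2744211} + 89345 \cdot \frac{1}{2522963} = - \frac{4790593}{2744211} + \frac{89345}{2522963} = - \frac{11841307355264}{6923542817193}$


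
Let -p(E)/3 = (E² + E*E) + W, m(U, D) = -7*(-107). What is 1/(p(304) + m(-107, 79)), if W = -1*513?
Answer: -1/552208 ≈ -1.8109e-6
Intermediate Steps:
W = -513
m(U, D) = 749
p(E) = 1539 - 6*E² (p(E) = -3*((E² + E*E) - 513) = -3*((E² + E²) - 513) = -3*(2*E² - 513) = -3*(-513 + 2*E²) = 1539 - 6*E²)
1/(p(304) + m(-107, 79)) = 1/((1539 - 6*304²) + 749) = 1/((1539 - 6*92416) + 749) = 1/((1539 - 554496) + 749) = 1/(-552957 + 749) = 1/(-552208) = -1/552208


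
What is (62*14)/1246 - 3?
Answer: -205/89 ≈ -2.3034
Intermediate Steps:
(62*14)/1246 - 3 = 868*(1/1246) - 3 = 62/89 - 3 = -205/89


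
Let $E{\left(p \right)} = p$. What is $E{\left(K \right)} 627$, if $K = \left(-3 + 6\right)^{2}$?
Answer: $5643$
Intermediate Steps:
$K = 9$ ($K = 3^{2} = 9$)
$E{\left(K \right)} 627 = 9 \cdot 627 = 5643$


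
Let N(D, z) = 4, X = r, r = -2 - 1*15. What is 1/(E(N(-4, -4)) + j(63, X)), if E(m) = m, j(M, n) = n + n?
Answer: -1/30 ≈ -0.033333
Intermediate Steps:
r = -17 (r = -2 - 15 = -17)
X = -17
j(M, n) = 2*n
1/(E(N(-4, -4)) + j(63, X)) = 1/(4 + 2*(-17)) = 1/(4 - 34) = 1/(-30) = -1/30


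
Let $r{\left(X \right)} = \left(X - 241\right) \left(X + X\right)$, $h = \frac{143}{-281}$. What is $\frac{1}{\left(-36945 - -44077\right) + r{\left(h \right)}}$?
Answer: $\frac{78961}{582558956} \approx 0.00013554$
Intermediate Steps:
$h = - \frac{143}{281}$ ($h = 143 \left(- \frac{1}{281}\right) = - \frac{143}{281} \approx -0.5089$)
$r{\left(X \right)} = 2 X \left(-241 + X\right)$ ($r{\left(X \right)} = \left(-241 + X\right) 2 X = 2 X \left(-241 + X\right)$)
$\frac{1}{\left(-36945 - -44077\right) + r{\left(h \right)}} = \frac{1}{\left(-36945 - -44077\right) + 2 \left(- \frac{143}{281}\right) \left(-241 - \frac{143}{281}\right)} = \frac{1}{\left(-36945 + 44077\right) + 2 \left(- \frac{143}{281}\right) \left(- \frac{67864}{281}\right)} = \frac{1}{7132 + \frac{19409104}{78961}} = \frac{1}{\frac{582558956}{78961}} = \frac{78961}{582558956}$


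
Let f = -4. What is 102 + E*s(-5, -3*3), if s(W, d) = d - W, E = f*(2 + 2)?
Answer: 166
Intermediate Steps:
E = -16 (E = -4*(2 + 2) = -4*4 = -16)
102 + E*s(-5, -3*3) = 102 - 16*(-3*3 - 1*(-5)) = 102 - 16*(-9 + 5) = 102 - 16*(-4) = 102 + 64 = 166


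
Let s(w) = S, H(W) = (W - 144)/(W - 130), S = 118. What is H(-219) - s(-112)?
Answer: -40819/349 ≈ -116.96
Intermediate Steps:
H(W) = (-144 + W)/(-130 + W)
s(w) = 118
H(-219) - s(-112) = (-144 - 219)/(-130 - 219) - 1*118 = -363/(-349) - 118 = -1/349*(-363) - 118 = 363/349 - 118 = -40819/349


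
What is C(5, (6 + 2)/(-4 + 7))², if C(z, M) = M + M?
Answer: 256/9 ≈ 28.444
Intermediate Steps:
C(z, M) = 2*M
C(5, (6 + 2)/(-4 + 7))² = (2*((6 + 2)/(-4 + 7)))² = (2*(8/3))² = (16/3)² = 256/9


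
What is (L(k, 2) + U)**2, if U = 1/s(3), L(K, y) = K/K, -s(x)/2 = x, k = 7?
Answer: 25/36 ≈ 0.69444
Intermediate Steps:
s(x) = -2*x
L(K, y) = 1
U = -1/6 (U = 1/(-2*3) = 1/(-6) = -1/6 ≈ -0.16667)
(L(k, 2) + U)**2 = (1 - 1/6)**2 = (5/6)**2 = 25/36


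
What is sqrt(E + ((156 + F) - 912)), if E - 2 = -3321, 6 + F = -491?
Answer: 6*I*sqrt(127) ≈ 67.617*I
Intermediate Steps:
F = -497 (F = -6 - 491 = -497)
E = -3319 (E = 2 - 3321 = -3319)
sqrt(E + ((156 + F) - 912)) = sqrt(-3319 + ((156 - 497) - 912)) = sqrt(-3319 + (-341 - 912)) = sqrt(-3319 - 1253) = sqrt(-4572) = 6*I*sqrt(127)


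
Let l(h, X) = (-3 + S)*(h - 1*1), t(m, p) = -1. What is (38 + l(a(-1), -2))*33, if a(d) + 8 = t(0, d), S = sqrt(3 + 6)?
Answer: 1254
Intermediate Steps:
S = 3 (S = sqrt(9) = 3)
a(d) = -9 (a(d) = -8 - 1 = -9)
l(h, X) = 0 (l(h, X) = (-3 + 3)*(h - 1*1) = 0*(h - 1) = 0*(-1 + h) = 0)
(38 + l(a(-1), -2))*33 = (38 + 0)*33 = 38*33 = 1254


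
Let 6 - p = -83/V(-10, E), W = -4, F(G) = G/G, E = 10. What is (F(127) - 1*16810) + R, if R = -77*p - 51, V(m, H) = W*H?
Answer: -686489/40 ≈ -17162.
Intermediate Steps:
F(G) = 1
V(m, H) = -4*H
p = 157/40 (p = 6 - (-83)/((-4*10)) = 6 - (-83)/(-40) = 6 - (-83)*(-1)/40 = 6 - 1*83/40 = 6 - 83/40 = 157/40 ≈ 3.9250)
R = -14129/40 (R = -77*157/40 - 51 = -12089/40 - 51 = -14129/40 ≈ -353.23)
(F(127) - 1*16810) + R = (1 - 1*16810) - 14129/40 = (1 - 16810) - 14129/40 = -16809 - 14129/40 = -686489/40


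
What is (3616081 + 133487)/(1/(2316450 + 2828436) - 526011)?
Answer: -19291099909248/2706266629745 ≈ -7.1283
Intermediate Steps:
(3616081 + 133487)/(1/(2316450 + 2828436) - 526011) = 3749568/(1/5144886 - 526011) = 3749568/(-2706266629745/5144886) = 3749568*(-5144886/2706266629745) = -19291099909248/2706266629745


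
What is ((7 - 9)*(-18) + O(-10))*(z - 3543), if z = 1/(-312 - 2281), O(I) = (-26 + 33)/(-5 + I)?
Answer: -979334200/7779 ≈ -1.2589e+5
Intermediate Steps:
O(I) = 7/(-5 + I)
z = -1/2593 (z = 1/(-2593) = -1/2593 ≈ -0.00038565)
((7 - 9)*(-18) + O(-10))*(z - 3543) = ((7 - 9)*(-18) + 7/(-5 - 10))*(-1/2593 - 3543) = (-2*(-18) + 7/(-15))*(-9187000/2593) = (36 + 7*(-1/15))*(-9187000/2593) = (36 - 7/15)*(-9187000/2593) = (533/15)*(-9187000/2593) = -979334200/7779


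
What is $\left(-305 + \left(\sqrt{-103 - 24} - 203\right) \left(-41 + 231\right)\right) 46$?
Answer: $-1788250 + 8740 i \sqrt{127} \approx -1.7883 \cdot 10^{6} + 98495.0 i$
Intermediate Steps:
$\left(-305 + \left(\sqrt{-103 - 24} - 203\right) \left(-41 + 231\right)\right) 46 = \left(-305 + \left(\sqrt{-127} - 203\right) 190\right) 46 = \left(-305 + \left(i \sqrt{127} - 203\right) 190\right) 46 = \left(-305 + \left(-203 + i \sqrt{127}\right) 190\right) 46 = \left(-305 - \left(38570 - 190 i \sqrt{127}\right)\right) 46 = \left(-38875 + 190 i \sqrt{127}\right) 46 = -1788250 + 8740 i \sqrt{127}$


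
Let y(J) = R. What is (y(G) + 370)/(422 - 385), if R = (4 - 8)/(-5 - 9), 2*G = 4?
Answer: 2592/259 ≈ 10.008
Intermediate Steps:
G = 2 (G = (½)*4 = 2)
R = 2/7 (R = -4/(-14) = -4*(-1/14) = 2/7 ≈ 0.28571)
y(J) = 2/7
(y(G) + 370)/(422 - 385) = (2/7 + 370)/(422 - 385) = (2592/7)/37 = (2592/7)*(1/37) = 2592/259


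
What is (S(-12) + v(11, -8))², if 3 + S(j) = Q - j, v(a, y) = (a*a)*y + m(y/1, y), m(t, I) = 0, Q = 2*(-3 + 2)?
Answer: 923521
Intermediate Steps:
Q = -2 (Q = 2*(-1) = -2)
v(a, y) = y*a² (v(a, y) = (a*a)*y + 0 = a²*y + 0 = y*a² + 0 = y*a²)
S(j) = -5 - j (S(j) = -3 + (-2 - j) = -5 - j)
(S(-12) + v(11, -8))² = ((-5 - 1*(-12)) - 8*11²)² = ((-5 + 12) - 8*121)² = (7 - 968)² = (-961)² = 923521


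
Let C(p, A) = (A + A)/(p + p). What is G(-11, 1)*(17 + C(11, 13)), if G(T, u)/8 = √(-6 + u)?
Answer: 1600*I*√5/11 ≈ 325.25*I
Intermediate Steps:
C(p, A) = A/p (C(p, A) = (2*A)/((2*p)) = (2*A)*(1/(2*p)) = A/p)
G(T, u) = 8*√(-6 + u)
G(-11, 1)*(17 + C(11, 13)) = (8*√(-6 + 1))*(17 + 13/11) = (8*√(-5))*(17 + 13*(1/11)) = (8*(I*√5))*(17 + 13/11) = (8*I*√5)*(200/11) = 1600*I*√5/11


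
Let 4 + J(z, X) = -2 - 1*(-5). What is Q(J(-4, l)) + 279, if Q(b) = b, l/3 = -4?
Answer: 278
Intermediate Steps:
l = -12 (l = 3*(-4) = -12)
J(z, X) = -1 (J(z, X) = -4 + (-2 - 1*(-5)) = -4 + (-2 + 5) = -4 + 3 = -1)
Q(J(-4, l)) + 279 = -1 + 279 = 278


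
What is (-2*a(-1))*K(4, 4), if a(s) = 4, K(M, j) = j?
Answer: -32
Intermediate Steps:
(-2*a(-1))*K(4, 4) = -2*4*4 = -8*4 = -32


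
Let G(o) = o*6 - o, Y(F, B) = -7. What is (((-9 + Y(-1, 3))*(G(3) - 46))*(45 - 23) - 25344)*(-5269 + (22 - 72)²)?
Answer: 39962208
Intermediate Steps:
G(o) = 5*o (G(o) = 6*o - o = 5*o)
(((-9 + Y(-1, 3))*(G(3) - 46))*(45 - 23) - 25344)*(-5269 + (22 - 72)²) = (((-9 - 7)*(5*3 - 46))*(45 - 23) - 25344)*(-5269 + (22 - 72)²) = (-16*(15 - 46)*22 - 25344)*(-5269 + (-50)²) = (-16*(-31)*22 - 25344)*(-5269 + 2500) = (496*22 - 25344)*(-2769) = (10912 - 25344)*(-2769) = -14432*(-2769) = 39962208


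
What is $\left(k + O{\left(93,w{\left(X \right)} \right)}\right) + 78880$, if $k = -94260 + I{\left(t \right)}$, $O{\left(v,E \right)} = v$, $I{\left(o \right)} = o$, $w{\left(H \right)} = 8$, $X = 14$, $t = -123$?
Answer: $-15410$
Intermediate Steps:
$k = -94383$ ($k = -94260 - 123 = -94383$)
$\left(k + O{\left(93,w{\left(X \right)} \right)}\right) + 78880 = \left(-94383 + 93\right) + 78880 = -94290 + 78880 = -15410$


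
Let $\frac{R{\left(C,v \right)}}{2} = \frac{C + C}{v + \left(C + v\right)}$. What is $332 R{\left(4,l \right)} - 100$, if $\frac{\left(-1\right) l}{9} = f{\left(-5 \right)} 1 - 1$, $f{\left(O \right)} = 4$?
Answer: $- \frac{5156}{25} \approx -206.24$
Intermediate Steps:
$l = -27$ ($l = - 9 \left(4 \cdot 1 - 1\right) = - 9 \left(4 - 1\right) = \left(-9\right) 3 = -27$)
$R{\left(C,v \right)} = \frac{4 C}{C + 2 v}$ ($R{\left(C,v \right)} = 2 \frac{C + C}{v + \left(C + v\right)} = 2 \frac{2 C}{C + 2 v} = \frac{4 C}{C + 2 v}$)
$332 R{\left(4,l \right)} - 100 = 332 \cdot 4 \cdot 4 \frac{1}{4 + 2 \left(-27\right)} - 100 = 332 \cdot 4 \cdot 4 \frac{1}{4 - 54} - 100 = 332 \cdot 4 \cdot 4 \frac{1}{-50} - 100 = 332 \cdot 4 \cdot 4 \left(- \frac{1}{50}\right) - 100 = 332 \left(- \frac{8}{25}\right) - 100 = - \frac{2656}{25} - 100 = - \frac{5156}{25}$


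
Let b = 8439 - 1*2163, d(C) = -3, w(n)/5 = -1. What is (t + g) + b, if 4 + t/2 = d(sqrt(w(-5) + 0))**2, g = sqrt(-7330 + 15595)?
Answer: 6286 + sqrt(8265) ≈ 6376.9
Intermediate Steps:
w(n) = -5 (w(n) = 5*(-1) = -5)
g = sqrt(8265) ≈ 90.912
t = 10 (t = -8 + 2*(-3)**2 = -8 + 2*9 = -8 + 18 = 10)
b = 6276 (b = 8439 - 2163 = 6276)
(t + g) + b = (10 + sqrt(8265)) + 6276 = 6286 + sqrt(8265)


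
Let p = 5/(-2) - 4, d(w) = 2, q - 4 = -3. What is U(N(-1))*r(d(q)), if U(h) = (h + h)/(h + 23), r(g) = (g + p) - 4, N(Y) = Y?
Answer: 17/22 ≈ 0.77273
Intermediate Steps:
q = 1 (q = 4 - 3 = 1)
p = -13/2 (p = 5*(-½) - 4 = -5/2 - 4 = -13/2 ≈ -6.5000)
r(g) = -21/2 + g (r(g) = (g - 13/2) - 4 = (-13/2 + g) - 4 = -21/2 + g)
U(h) = 2*h/(23 + h) (U(h) = (2*h)/(23 + h) = 2*h/(23 + h))
U(N(-1))*r(d(q)) = (2*(-1)/(23 - 1))*(-21/2 + 2) = (2*(-1)/22)*(-17/2) = (2*(-1)*(1/22))*(-17/2) = -1/11*(-17/2) = 17/22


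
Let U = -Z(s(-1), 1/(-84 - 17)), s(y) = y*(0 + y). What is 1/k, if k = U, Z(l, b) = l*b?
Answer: 101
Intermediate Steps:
s(y) = y² (s(y) = y*y = y²)
Z(l, b) = b*l
U = 1/101 (U = -(-1)²/(-84 - 17) = -1/(-101) = -(-1)/101 = -1*(-1/101) = 1/101 ≈ 0.0099010)
k = 1/101 ≈ 0.0099010
1/k = 1/(1/101) = 101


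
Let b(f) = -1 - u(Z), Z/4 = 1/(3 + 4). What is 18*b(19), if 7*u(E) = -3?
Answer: -72/7 ≈ -10.286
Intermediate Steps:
Z = 4/7 (Z = 4/(3 + 4) = 4/7 ≈ 0.57143)
u(E) = -3/7 (u(E) = (⅐)*(-3) = -3/7)
b(f) = -4/7 (b(f) = -1 - 1*(-3/7) = -1 + 3/7 = -4/7)
18*b(19) = 18*(-4/7) = -72/7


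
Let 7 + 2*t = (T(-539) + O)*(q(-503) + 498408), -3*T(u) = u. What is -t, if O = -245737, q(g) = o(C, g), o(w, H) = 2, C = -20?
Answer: 367164691541/6 ≈ 6.1194e+10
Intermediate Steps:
T(u) = -u/3
q(g) = 2
t = -367164691541/6 (t = -7/2 + ((-1/3*(-539) - 245737)*(2 + 498408))/2 = -7/2 + ((539/3 - 245737)*498410)/2 = -7/2 + (-736672/3*498410)/2 = -7/2 + (1/2)*(-367164691520/3) = -7/2 - 183582345760/3 = -367164691541/6 ≈ -6.1194e+10)
-t = -1*(-367164691541/6) = 367164691541/6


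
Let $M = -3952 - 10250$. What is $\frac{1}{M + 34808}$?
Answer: $\frac{1}{20606} \approx 4.853 \cdot 10^{-5}$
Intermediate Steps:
$M = -14202$ ($M = -3952 - 10250 = -14202$)
$\frac{1}{M + 34808} = \frac{1}{-14202 + 34808} = \frac{1}{20606}$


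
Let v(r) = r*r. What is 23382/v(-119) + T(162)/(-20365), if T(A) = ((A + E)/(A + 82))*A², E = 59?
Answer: 8513459289/17591714665 ≈ 0.48395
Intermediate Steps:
v(r) = r²
T(A) = A²*(59 + A)/(82 + A) (T(A) = ((A + 59)/(A + 82))*A² = ((59 + A)/(82 + A))*A² = A²*(59 + A)/(82 + A))
23382/v(-119) + T(162)/(-20365) = 23382/((-119)²) + (162²*(59 + 162)/(82 + 162))/(-20365) = 23382/14161 + (26244*221/244)*(-1/20365) = 23382*(1/14161) + (26244*(1/244)*221)*(-1/20365) = 23382/14161 + (1449981/61)*(-1/20365) = 23382/14161 - 1449981/1242265 = 8513459289/17591714665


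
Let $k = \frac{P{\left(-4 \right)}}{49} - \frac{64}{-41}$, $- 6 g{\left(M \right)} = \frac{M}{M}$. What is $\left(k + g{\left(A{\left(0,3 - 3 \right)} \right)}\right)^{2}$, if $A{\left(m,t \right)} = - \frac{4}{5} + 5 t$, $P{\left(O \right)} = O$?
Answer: $\frac{250367329}{145298916} \approx 1.7231$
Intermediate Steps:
$A{\left(m,t \right)} = - \frac{4}{5} + 5 t$ ($A{\left(m,t \right)} = \left(-4\right) \frac{1}{5} + 5 t = - \frac{4}{5} + 5 t$)
$g{\left(M \right)} = - \frac{1}{6}$ ($g{\left(M \right)} = - \frac{M \frac{1}{M}}{6} = \left(- \frac{1}{6}\right) 1 = - \frac{1}{6}$)
$k = \frac{2972}{2009}$ ($k = - \frac{4}{49} - \frac{64}{-41} = \left(-4\right) \frac{1}{49} - - \frac{64}{41} = - \frac{4}{49} + \frac{64}{41} = \frac{2972}{2009} \approx 1.4793$)
$\left(k + g{\left(A{\left(0,3 - 3 \right)} \right)}\right)^{2} = \left(\frac{2972}{2009} - \frac{1}{6}\right)^{2} = \left(\frac{15823}{12054}\right)^{2} = \frac{250367329}{145298916}$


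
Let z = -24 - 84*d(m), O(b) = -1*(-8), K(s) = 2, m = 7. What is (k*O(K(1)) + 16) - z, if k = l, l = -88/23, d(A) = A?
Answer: 13740/23 ≈ 597.39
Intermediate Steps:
l = -88/23 (l = -88*1/23 = -88/23 ≈ -3.8261)
k = -88/23 ≈ -3.8261
O(b) = 8
z = -612 (z = -24 - 84*7 = -24 - 588 = -612)
(k*O(K(1)) + 16) - z = (-88/23*8 + 16) - 1*(-612) = (-704/23 + 16) + 612 = -336/23 + 612 = 13740/23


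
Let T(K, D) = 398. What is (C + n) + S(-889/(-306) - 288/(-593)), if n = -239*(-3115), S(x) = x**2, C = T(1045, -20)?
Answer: 24527145434748637/32927005764 ≈ 7.4489e+5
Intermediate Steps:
C = 398
n = 744485
(C + n) + S(-889/(-306) - 288/(-593)) = (398 + 744485) + (-889/(-306) - 288/(-593))**2 = 744883 + (-889*(-1/306) - 288*(-1/593))**2 = 744883 + (889/306 + 288/593)**2 = 744883 + (615305/181458)**2 = 744883 + 378600243025/32927005764 = 24527145434748637/32927005764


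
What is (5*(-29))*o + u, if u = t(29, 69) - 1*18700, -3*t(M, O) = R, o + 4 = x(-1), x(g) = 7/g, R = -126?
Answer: -17063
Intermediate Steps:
o = -11 (o = -4 + 7/(-1) = -4 + 7*(-1) = -4 - 7 = -11)
t(M, O) = 42 (t(M, O) = -1/3*(-126) = 42)
u = -18658 (u = 42 - 1*18700 = 42 - 18700 = -18658)
(5*(-29))*o + u = (5*(-29))*(-11) - 18658 = -145*(-11) - 18658 = 1595 - 18658 = -17063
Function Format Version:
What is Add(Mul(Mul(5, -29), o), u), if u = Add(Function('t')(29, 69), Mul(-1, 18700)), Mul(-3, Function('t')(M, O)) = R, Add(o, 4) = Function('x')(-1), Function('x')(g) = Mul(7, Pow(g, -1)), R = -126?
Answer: -17063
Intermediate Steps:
o = -11 (o = Add(-4, Mul(7, Pow(-1, -1))) = Add(-4, Mul(7, -1)) = Add(-4, -7) = -11)
Function('t')(M, O) = 42 (Function('t')(M, O) = Mul(Rational(-1, 3), -126) = 42)
u = -18658 (u = Add(42, Mul(-1, 18700)) = Add(42, -18700) = -18658)
Add(Mul(Mul(5, -29), o), u) = Add(Mul(Mul(5, -29), -11), -18658) = Add(Mul(-145, -11), -18658) = Add(1595, -18658) = -17063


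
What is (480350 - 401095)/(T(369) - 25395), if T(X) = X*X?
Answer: 79255/110766 ≈ 0.71552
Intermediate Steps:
T(X) = X²
(480350 - 401095)/(T(369) - 25395) = (480350 - 401095)/(369² - 25395) = 79255/(136161 - 25395) = 79255/110766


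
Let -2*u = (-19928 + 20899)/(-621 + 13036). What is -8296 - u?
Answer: -205988709/24830 ≈ -8296.0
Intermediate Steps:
u = -971/24830 (u = -(-19928 + 20899)/(2*(-621 + 13036)) = -971/(2*12415) = -½*971/12415 = -971/24830 ≈ -0.039106)
-8296 - u = -8296 - 1*(-971/24830) = -8296 + 971/24830 = -205988709/24830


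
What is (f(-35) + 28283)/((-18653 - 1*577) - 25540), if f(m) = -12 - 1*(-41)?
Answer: -14156/22385 ≈ -0.63239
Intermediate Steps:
f(m) = 29 (f(m) = -12 + 41 = 29)
(f(-35) + 28283)/((-18653 - 1*577) - 25540) = (29 + 28283)/((-18653 - 1*577) - 25540) = 28312/((-18653 - 577) - 25540) = 28312/(-19230 - 25540) = 28312/(-44770) = 28312*(-1/44770) = -14156/22385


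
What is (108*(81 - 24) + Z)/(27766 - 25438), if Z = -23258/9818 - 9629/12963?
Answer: 97885325941/37035783594 ≈ 2.6430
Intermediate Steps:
Z = -198015488/63635367 (Z = -23258*1/9818 - 9629*1/12963 = -11629/4909 - 9629/12963 = -198015488/63635367 ≈ -3.1117)
(108*(81 - 24) + Z)/(27766 - 25438) = (108*(81 - 24) - 198015488/63635367)/(27766 - 25438) = (108*57 - 198015488/63635367)/2328 = (6156 - 198015488/63635367)*(1/2328) = (391541303764/63635367)*(1/2328) = 97885325941/37035783594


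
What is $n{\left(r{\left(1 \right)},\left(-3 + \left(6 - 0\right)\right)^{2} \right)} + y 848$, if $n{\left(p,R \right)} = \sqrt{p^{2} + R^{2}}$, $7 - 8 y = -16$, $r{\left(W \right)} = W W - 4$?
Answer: $2438 + 3 \sqrt{10} \approx 2447.5$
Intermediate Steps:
$r{\left(W \right)} = -4 + W^{2}$ ($r{\left(W \right)} = W^{2} - 4 = -4 + W^{2}$)
$y = \frac{23}{8}$ ($y = \frac{7}{8} - -2 = \frac{7}{8} + 2 = \frac{23}{8} \approx 2.875$)
$n{\left(p,R \right)} = \sqrt{R^{2} + p^{2}}$
$n{\left(r{\left(1 \right)},\left(-3 + \left(6 - 0\right)\right)^{2} \right)} + y 848 = \sqrt{\left(\left(-3 + \left(6 - 0\right)\right)^{2}\right)^{2} + \left(-4 + 1^{2}\right)^{2}} + \frac{23}{8} \cdot 848 = \sqrt{\left(\left(-3 + \left(6 + 0\right)\right)^{2}\right)^{2} + \left(-4 + 1\right)^{2}} + 2438 = \sqrt{\left(\left(-3 + 6\right)^{2}\right)^{2} + \left(-3\right)^{2}} + 2438 = \sqrt{\left(3^{2}\right)^{2} + 9} + 2438 = \sqrt{9^{2} + 9} + 2438 = \sqrt{81 + 9} + 2438 = \sqrt{90} + 2438 = 3 \sqrt{10} + 2438 = 2438 + 3 \sqrt{10}$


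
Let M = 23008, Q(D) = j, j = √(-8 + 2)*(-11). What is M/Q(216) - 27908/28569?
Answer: -27908/28569 + 11504*I*√6/33 ≈ -0.97686 + 853.91*I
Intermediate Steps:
j = -11*I*√6 (j = √(-6)*(-11) = (I*√6)*(-11) = -11*I*√6 ≈ -26.944*I)
Q(D) = -11*I*√6
M/Q(216) - 27908/28569 = 23008/((-11*I*√6)) - 27908/28569 = 23008*(I*√6/66) - 27908*1/28569 = 11504*I*√6/33 - 27908/28569 = -27908/28569 + 11504*I*√6/33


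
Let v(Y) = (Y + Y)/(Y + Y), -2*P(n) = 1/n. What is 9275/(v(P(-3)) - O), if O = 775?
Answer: -9275/774 ≈ -11.983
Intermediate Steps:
P(n) = -1/(2*n)
v(Y) = 1 (v(Y) = (2*Y)/((2*Y)) = (2*Y)*(1/(2*Y)) = 1)
9275/(v(P(-3)) - O) = 9275/(1 - 1*775) = 9275/(1 - 775) = 9275/(-774) = 9275*(-1/774) = -9275/774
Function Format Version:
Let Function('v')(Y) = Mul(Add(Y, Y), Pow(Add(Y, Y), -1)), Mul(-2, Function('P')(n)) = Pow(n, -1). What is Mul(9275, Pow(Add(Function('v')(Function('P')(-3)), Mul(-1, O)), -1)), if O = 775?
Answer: Rational(-9275, 774) ≈ -11.983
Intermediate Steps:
Function('P')(n) = Mul(Rational(-1, 2), Pow(n, -1))
Function('v')(Y) = 1 (Function('v')(Y) = Mul(Mul(2, Y), Pow(Mul(2, Y), -1)) = Mul(Mul(2, Y), Mul(Rational(1, 2), Pow(Y, -1))) = 1)
Mul(9275, Pow(Add(Function('v')(Function('P')(-3)), Mul(-1, O)), -1)) = Mul(9275, Pow(Add(1, Mul(-1, 775)), -1)) = Mul(9275, Pow(Add(1, -775), -1)) = Mul(9275, Pow(-774, -1)) = Mul(9275, Rational(-1, 774)) = Rational(-9275, 774)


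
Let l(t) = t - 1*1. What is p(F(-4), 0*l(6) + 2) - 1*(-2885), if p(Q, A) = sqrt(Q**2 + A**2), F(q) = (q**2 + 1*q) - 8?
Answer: 2885 + 2*sqrt(5) ≈ 2889.5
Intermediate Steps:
l(t) = -1 + t (l(t) = t - 1 = -1 + t)
F(q) = -8 + q + q**2 (F(q) = (q**2 + q) - 8 = (q + q**2) - 8 = -8 + q + q**2)
p(Q, A) = sqrt(A**2 + Q**2)
p(F(-4), 0*l(6) + 2) - 1*(-2885) = sqrt((0*(-1 + 6) + 2)**2 + (-8 - 4 + (-4)**2)**2) - 1*(-2885) = sqrt((0*5 + 2)**2 + (-8 - 4 + 16)**2) + 2885 = sqrt((0 + 2)**2 + 4**2) + 2885 = sqrt(2**2 + 16) + 2885 = sqrt(4 + 16) + 2885 = sqrt(20) + 2885 = 2*sqrt(5) + 2885 = 2885 + 2*sqrt(5)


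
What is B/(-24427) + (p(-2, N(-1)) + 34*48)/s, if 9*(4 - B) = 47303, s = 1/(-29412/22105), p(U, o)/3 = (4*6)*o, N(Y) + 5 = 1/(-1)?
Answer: -1551636388433/971925903 ≈ -1596.5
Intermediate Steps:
N(Y) = -6 (N(Y) = -5 + 1/(-1) = -5 - 1 = -6)
p(U, o) = 72*o (p(U, o) = 3*((4*6)*o) = 3*(24*o) = 72*o)
s = -22105/29412 (s = 1/(-29412*1/22105) = 1/(-29412/22105) = -22105/29412 ≈ -0.75156)
B = -47267/9 (B = 4 - 1/9*47303 = 4 - 47303/9 = -47267/9 ≈ -5251.9)
B/(-24427) + (p(-2, N(-1)) + 34*48)/s = -47267/9/(-24427) + (72*(-6) + 34*48)/(-22105/29412) = -47267/9*(-1/24427) + (-432 + 1632)*(-29412/22105) = 47267/219843 + 1200*(-29412/22105) = 47267/219843 - 7058880/4421 = -1551636388433/971925903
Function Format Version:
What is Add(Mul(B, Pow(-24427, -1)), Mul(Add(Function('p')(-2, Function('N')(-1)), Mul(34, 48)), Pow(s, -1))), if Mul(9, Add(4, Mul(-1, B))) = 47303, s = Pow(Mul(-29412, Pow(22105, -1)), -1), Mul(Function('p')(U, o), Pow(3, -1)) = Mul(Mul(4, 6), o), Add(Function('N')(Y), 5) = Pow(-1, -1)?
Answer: Rational(-1551636388433, 971925903) ≈ -1596.5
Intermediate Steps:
Function('N')(Y) = -6 (Function('N')(Y) = Add(-5, Pow(-1, -1)) = Add(-5, -1) = -6)
Function('p')(U, o) = Mul(72, o) (Function('p')(U, o) = Mul(3, Mul(Mul(4, 6), o)) = Mul(3, Mul(24, o)) = Mul(72, o))
s = Rational(-22105, 29412) (s = Pow(Mul(-29412, Rational(1, 22105)), -1) = Pow(Rational(-29412, 22105), -1) = Rational(-22105, 29412) ≈ -0.75156)
B = Rational(-47267, 9) (B = Add(4, Mul(Rational(-1, 9), 47303)) = Add(4, Rational(-47303, 9)) = Rational(-47267, 9) ≈ -5251.9)
Add(Mul(B, Pow(-24427, -1)), Mul(Add(Function('p')(-2, Function('N')(-1)), Mul(34, 48)), Pow(s, -1))) = Add(Mul(Rational(-47267, 9), Pow(-24427, -1)), Mul(Add(Mul(72, -6), Mul(34, 48)), Pow(Rational(-22105, 29412), -1))) = Add(Mul(Rational(-47267, 9), Rational(-1, 24427)), Mul(Add(-432, 1632), Rational(-29412, 22105))) = Add(Rational(47267, 219843), Mul(1200, Rational(-29412, 22105))) = Add(Rational(47267, 219843), Rational(-7058880, 4421)) = Rational(-1551636388433, 971925903)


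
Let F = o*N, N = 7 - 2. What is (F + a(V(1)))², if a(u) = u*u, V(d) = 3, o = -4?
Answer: 121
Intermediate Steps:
a(u) = u²
N = 5
F = -20 (F = -4*5 = -20)
(F + a(V(1)))² = (-20 + 3²)² = (-20 + 9)² = (-11)² = 121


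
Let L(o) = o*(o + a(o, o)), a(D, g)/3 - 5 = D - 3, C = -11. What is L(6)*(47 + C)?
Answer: 6480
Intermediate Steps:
a(D, g) = 6 + 3*D (a(D, g) = 15 + 3*(D - 3) = 15 + 3*(-3 + D) = 15 + (-9 + 3*D) = 6 + 3*D)
L(o) = o*(6 + 4*o) (L(o) = o*(o + (6 + 3*o)) = o*(6 + 4*o))
L(6)*(47 + C) = (2*6*(3 + 2*6))*(47 - 11) = (2*6*(3 + 12))*36 = (2*6*15)*36 = 180*36 = 6480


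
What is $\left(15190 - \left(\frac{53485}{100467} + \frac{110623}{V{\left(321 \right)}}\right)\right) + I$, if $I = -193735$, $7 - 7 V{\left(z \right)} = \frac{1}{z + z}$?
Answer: $- \frac{130541277930854}{451398231} \approx -2.8919 \cdot 10^{5}$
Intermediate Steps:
$V{\left(z \right)} = 1 - \frac{1}{14 z}$ ($V{\left(z \right)} = 1 - \frac{1}{7 \left(z + z\right)} = 1 - \frac{1}{7 \cdot 2 z} = 1 - \frac{\frac{1}{2} \frac{1}{z}}{7} = 1 - \frac{1}{14 z}$)
$\left(15190 - \left(\frac{53485}{100467} + \frac{110623}{V{\left(321 \right)}}\right)\right) + I = \left(15190 - \left(\frac{53485}{100467} + 110623 \frac{321}{- \frac{1}{14} + 321}\right)\right) - 193735 = \left(15190 - \left(\frac{53485}{100467} + \frac{110623}{\frac{1}{321} \cdot \frac{4493}{14}}\right)\right) - 193735 = \left(15190 - \left(\frac{53485}{100467} + \frac{110623}{\frac{4493}{4494}}\right)\right) - 193735 = \left(15190 - \frac{49946380776959}{451398231}\right) - 193735 = - \frac{43089641648069}{451398231} - 193735 = - \frac{130541277930854}{451398231}$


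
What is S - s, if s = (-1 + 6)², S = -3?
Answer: -28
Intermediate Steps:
s = 25 (s = 5² = 25)
S - s = -3 - 1*25 = -3 - 25 = -28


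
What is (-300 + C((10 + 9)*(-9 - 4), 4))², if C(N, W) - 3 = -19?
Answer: 99856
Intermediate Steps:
C(N, W) = -16 (C(N, W) = 3 - 19 = -16)
(-300 + C((10 + 9)*(-9 - 4), 4))² = (-300 - 16)² = (-316)² = 99856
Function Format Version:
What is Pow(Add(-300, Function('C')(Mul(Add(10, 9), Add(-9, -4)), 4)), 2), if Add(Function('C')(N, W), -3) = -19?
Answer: 99856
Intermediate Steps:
Function('C')(N, W) = -16 (Function('C')(N, W) = Add(3, -19) = -16)
Pow(Add(-300, Function('C')(Mul(Add(10, 9), Add(-9, -4)), 4)), 2) = Pow(Add(-300, -16), 2) = Pow(-316, 2) = 99856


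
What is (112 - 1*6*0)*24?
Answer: 2688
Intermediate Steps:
(112 - 1*6*0)*24 = (112 - 6*0)*24 = (112 + 0)*24 = 112*24 = 2688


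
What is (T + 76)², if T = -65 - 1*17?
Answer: 36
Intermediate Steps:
T = -82 (T = -65 - 17 = -82)
(T + 76)² = (-82 + 76)² = (-6)² = 36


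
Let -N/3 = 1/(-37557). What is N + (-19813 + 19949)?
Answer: 1702585/12519 ≈ 136.00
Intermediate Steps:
N = 1/12519 (N = -3/(-37557) = -3*(-1/37557) = 1/12519 ≈ 7.9879e-5)
N + (-19813 + 19949) = 1/12519 + (-19813 + 19949) = 1/12519 + 136 = 1702585/12519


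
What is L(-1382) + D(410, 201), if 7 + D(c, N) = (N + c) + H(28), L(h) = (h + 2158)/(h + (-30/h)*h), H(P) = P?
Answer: 222902/353 ≈ 631.45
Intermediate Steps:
L(h) = (2158 + h)/(-30 + h) (L(h) = (2158 + h)/(h - 30) = (2158 + h)/(-30 + h))
D(c, N) = 21 + N + c (D(c, N) = -7 + ((N + c) + 28) = -7 + (28 + N + c) = 21 + N + c)
L(-1382) + D(410, 201) = (2158 - 1382)/(-30 - 1382) + (21 + 201 + 410) = 776/(-1412) + 632 = -1/1412*776 + 632 = -194/353 + 632 = 222902/353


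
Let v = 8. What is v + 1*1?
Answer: 9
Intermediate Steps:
v + 1*1 = 8 + 1*1 = 8 + 1 = 9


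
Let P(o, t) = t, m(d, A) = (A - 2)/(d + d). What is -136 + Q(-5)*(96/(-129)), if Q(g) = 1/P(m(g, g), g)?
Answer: -29208/215 ≈ -135.85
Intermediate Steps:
m(d, A) = (-2 + A)/(2*d) (m(d, A) = (-2 + A)/((2*d)) = (-2 + A)*(1/(2*d)) = (-2 + A)/(2*d))
Q(g) = 1/g
-136 + Q(-5)*(96/(-129)) = -136 + (96/(-129))/(-5) = -136 - 96*(-1)/(5*129) = -136 - ⅕*(-32/43) = -136 + 32/215 = -29208/215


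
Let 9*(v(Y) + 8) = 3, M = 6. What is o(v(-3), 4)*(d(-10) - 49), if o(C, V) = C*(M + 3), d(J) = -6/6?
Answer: 3450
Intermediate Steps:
d(J) = -1 (d(J) = -6*⅙ = -1)
v(Y) = -23/3 (v(Y) = -8 + (⅑)*3 = -8 + ⅓ = -23/3)
o(C, V) = 9*C (o(C, V) = C*(6 + 3) = C*9 = 9*C)
o(v(-3), 4)*(d(-10) - 49) = (9*(-23/3))*(-1 - 49) = -69*(-50) = 3450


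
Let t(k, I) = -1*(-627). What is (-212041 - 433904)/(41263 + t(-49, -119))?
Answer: -129189/8378 ≈ -15.420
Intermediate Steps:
t(k, I) = 627
(-212041 - 433904)/(41263 + t(-49, -119)) = (-212041 - 433904)/(41263 + 627) = -645945/41890 = -645945*1/41890 = -129189/8378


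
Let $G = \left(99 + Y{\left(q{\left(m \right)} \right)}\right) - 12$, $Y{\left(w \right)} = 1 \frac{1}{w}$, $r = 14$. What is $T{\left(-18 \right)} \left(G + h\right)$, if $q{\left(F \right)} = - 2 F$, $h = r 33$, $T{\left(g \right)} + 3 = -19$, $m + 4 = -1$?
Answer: $- \frac{60401}{5} \approx -12080.0$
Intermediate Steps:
$m = -5$ ($m = -4 - 1 = -5$)
$T{\left(g \right)} = -22$ ($T{\left(g \right)} = -3 - 19 = -22$)
$h = 462$ ($h = 14 \cdot 33 = 462$)
$Y{\left(w \right)} = \frac{1}{w}$
$G = \frac{871}{10}$ ($G = \left(99 + \frac{1}{\left(-2\right) \left(-5\right)}\right) - 12 = \left(99 + \frac{1}{10}\right) - 12 = \frac{991}{10} - 12 = \frac{871}{10} \approx 87.1$)
$T{\left(-18 \right)} \left(G + h\right) = - 22 \left(\frac{871}{10} + 462\right) = \left(-22\right) \frac{5491}{10} = - \frac{60401}{5}$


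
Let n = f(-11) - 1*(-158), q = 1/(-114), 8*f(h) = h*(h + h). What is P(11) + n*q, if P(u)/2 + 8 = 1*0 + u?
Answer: 661/152 ≈ 4.3487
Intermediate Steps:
P(u) = -16 + 2*u (P(u) = -16 + 2*(1*0 + u) = -16 + 2*(0 + u) = -16 + 2*u)
f(h) = h²/4 (f(h) = (h*(h + h))/8 = (h*(2*h))/8 = (2*h²)/8 = h²/4)
q = -1/114 ≈ -0.0087719
n = 753/4 (n = (¼)*(-11)² - 1*(-158) = (¼)*121 + 158 = 121/4 + 158 = 753/4 ≈ 188.25)
P(11) + n*q = (-16 + 2*11) + (753/4)*(-1/114) = (-16 + 22) - 251/152 = 6 - 251/152 = 661/152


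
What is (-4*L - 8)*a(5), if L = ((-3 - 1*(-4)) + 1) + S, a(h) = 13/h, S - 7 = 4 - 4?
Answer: -572/5 ≈ -114.40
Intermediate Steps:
S = 7 (S = 7 + (4 - 4) = 7 + 0 = 7)
L = 9 (L = ((-3 - 1*(-4)) + 1) + 7 = ((-3 + 4) + 1) + 7 = (1 + 1) + 7 = 2 + 7 = 9)
(-4*L - 8)*a(5) = (-4*9 - 8)*(13/5) = (-36 - 8)*(13*(⅕)) = -44*13/5 = -572/5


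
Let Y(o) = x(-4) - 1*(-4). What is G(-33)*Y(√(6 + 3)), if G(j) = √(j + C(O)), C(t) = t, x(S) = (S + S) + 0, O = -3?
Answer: -24*I ≈ -24.0*I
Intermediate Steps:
x(S) = 2*S (x(S) = 2*S + 0 = 2*S)
Y(o) = -4 (Y(o) = 2*(-4) - 1*(-4) = -8 + 4 = -4)
G(j) = √(-3 + j) (G(j) = √(j - 3) = √(-3 + j))
G(-33)*Y(√(6 + 3)) = √(-3 - 33)*(-4) = √(-36)*(-4) = (6*I)*(-4) = -24*I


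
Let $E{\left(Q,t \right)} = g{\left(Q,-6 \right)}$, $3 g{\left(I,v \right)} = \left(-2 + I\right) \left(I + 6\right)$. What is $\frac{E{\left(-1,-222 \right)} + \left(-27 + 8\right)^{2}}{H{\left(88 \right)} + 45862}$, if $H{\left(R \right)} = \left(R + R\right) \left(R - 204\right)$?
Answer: $\frac{178}{12723} \approx 0.01399$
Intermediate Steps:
$g{\left(I,v \right)} = \frac{\left(-2 + I\right) \left(6 + I\right)}{3}$ ($g{\left(I,v \right)} = \frac{\left(-2 + I\right) \left(I + 6\right)}{3} = \frac{\left(-2 + I\right) \left(6 + I\right)}{3}$)
$E{\left(Q,t \right)} = -4 + \frac{Q^{2}}{3} + \frac{4 Q}{3}$
$H{\left(R \right)} = 2 R \left(-204 + R\right)$
$\frac{E{\left(-1,-222 \right)} + \left(-27 + 8\right)^{2}}{H{\left(88 \right)} + 45862} = \frac{\left(-4 + \frac{\left(-1\right)^{2}}{3} + \frac{4}{3} \left(-1\right)\right) + \left(-27 + 8\right)^{2}}{2 \cdot 88 \left(-204 + 88\right) + 45862} = \frac{\left(-4 + \frac{1}{3} \cdot 1 - \frac{4}{3}\right) + \left(-19\right)^{2}}{2 \cdot 88 \left(-116\right) + 45862} = \frac{\left(-4 + \frac{1}{3} - \frac{4}{3}\right) + 361}{-20416 + 45862} = \frac{-5 + 361}{25446} = 356 \cdot \frac{1}{25446} = \frac{178}{12723}$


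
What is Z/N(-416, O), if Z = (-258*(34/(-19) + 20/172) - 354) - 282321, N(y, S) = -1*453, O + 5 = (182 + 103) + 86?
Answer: 1787541/2869 ≈ 623.05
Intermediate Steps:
O = 366 (O = -5 + ((182 + 103) + 86) = -5 + (285 + 86) = -5 + 371 = 366)
N(y, S) = -453
Z = -5362623/19 (Z = (-258*(34*(-1/19) + 20*(1/172)) - 354) - 282321 = (-258*(-34/19 + 5/43) - 354) - 282321 = (-258*(-1367/817) - 354) - 282321 = (8202/19 - 354) - 282321 = 1476/19 - 282321 = -5362623/19 ≈ -2.8224e+5)
Z/N(-416, O) = -5362623/19/(-453) = -5362623/19*(-1/453) = 1787541/2869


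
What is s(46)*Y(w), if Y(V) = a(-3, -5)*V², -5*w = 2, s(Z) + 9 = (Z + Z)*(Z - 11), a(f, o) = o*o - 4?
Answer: 269724/25 ≈ 10789.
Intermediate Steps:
a(f, o) = -4 + o² (a(f, o) = o² - 4 = -4 + o²)
s(Z) = -9 + 2*Z*(-11 + Z) (s(Z) = -9 + (Z + Z)*(Z - 11) = -9 + (2*Z)*(-11 + Z) = -9 + 2*Z*(-11 + Z))
w = -⅖ (w = -⅕*2 = -⅖ ≈ -0.40000)
Y(V) = 21*V² (Y(V) = (-4 + (-5)²)*V² = (-4 + 25)*V² = 21*V²)
s(46)*Y(w) = (-9 - 22*46 + 2*46²)*(21*(-⅖)²) = (-9 - 1012 + 2*2116)*(21*(4/25)) = (-9 - 1012 + 4232)*(84/25) = 3211*(84/25) = 269724/25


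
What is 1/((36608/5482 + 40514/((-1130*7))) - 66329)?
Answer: -10840655/719032937612 ≈ -1.5077e-5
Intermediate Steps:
1/((36608/5482 + 40514/((-1130*7))) - 66329) = 1/((36608*(1/5482) + 40514/(-7910)) - 66329) = 1/((18304/2741 + 40514*(-1/7910)) - 66329) = 1/((18304/2741 - 20257/3955) - 66329) = 1/(16867883/10840655 - 66329) = 1/(-719032937612/10840655) = -10840655/719032937612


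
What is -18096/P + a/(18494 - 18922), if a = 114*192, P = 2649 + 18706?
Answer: -118790832/2284985 ≈ -51.988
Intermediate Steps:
P = 21355
a = 21888
-18096/P + a/(18494 - 18922) = -18096/21355 + 21888/(18494 - 18922) = -18096*1/21355 + 21888/(-428) = -18096/21355 + 21888*(-1/428) = -18096/21355 - 5472/107 = -118790832/2284985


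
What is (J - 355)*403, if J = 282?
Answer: -29419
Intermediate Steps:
(J - 355)*403 = (282 - 355)*403 = -73*403 = -29419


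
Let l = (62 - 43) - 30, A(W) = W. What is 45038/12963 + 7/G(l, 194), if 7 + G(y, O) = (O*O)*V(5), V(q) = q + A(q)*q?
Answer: 50851280515/14636173299 ≈ 3.4744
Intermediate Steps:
l = -11 (l = 19 - 30 = -11)
V(q) = q + q**2 (V(q) = q + q*q = q + q**2)
G(y, O) = -7 + 30*O**2 (G(y, O) = -7 + (O*O)*(5*(1 + 5)) = -7 + O**2*(5*6) = -7 + O**2*30 = -7 + 30*O**2)
45038/12963 + 7/G(l, 194) = 45038/12963 + 7/(-7 + 30*194**2) = 45038*(1/12963) + 7/(-7 + 30*37636) = 45038/12963 + 7/(-7 + 1129080) = 45038/12963 + 7/1129073 = 50851280515/14636173299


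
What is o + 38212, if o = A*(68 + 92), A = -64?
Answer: 27972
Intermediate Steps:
o = -10240 (o = -64*(68 + 92) = -64*160 = -10240)
o + 38212 = -10240 + 38212 = 27972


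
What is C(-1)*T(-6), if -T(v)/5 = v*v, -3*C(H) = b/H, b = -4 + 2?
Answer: 120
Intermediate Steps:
b = -2
C(H) = 2/(3*H) (C(H) = -(-2)/(3*H) = 2/(3*H))
T(v) = -5*v**2 (T(v) = -5*v*v = -5*v**2)
C(-1)*T(-6) = ((2/3)/(-1))*(-5*(-6)**2) = ((2/3)*(-1))*(-5*36) = -2/3*(-180) = 120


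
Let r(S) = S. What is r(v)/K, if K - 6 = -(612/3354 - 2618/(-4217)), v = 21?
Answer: 49503363/12250222 ≈ 4.0410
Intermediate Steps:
K = 12250222/2357303 (K = 6 - (612/3354 - 2618/(-4217)) = 6 - (612*(1/3354) - 2618*(-1/4217)) = 6 - (102/559 + 2618/4217) = 6 - 1*1893596/2357303 = 6 - 1893596/2357303 = 12250222/2357303 ≈ 5.1967)
r(v)/K = 21/(12250222/2357303) = 21*(2357303/12250222) = 49503363/12250222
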